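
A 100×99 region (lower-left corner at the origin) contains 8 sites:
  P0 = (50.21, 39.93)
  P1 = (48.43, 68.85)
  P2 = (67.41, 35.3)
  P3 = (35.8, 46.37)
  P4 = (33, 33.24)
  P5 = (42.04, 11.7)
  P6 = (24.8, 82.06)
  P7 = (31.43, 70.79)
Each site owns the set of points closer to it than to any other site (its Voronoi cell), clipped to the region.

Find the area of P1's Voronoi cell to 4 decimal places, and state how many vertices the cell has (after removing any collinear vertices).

Area of P1's cell: 2158.5708 (7 vertices)

1. box [0,100]×[0,99]: [(0, 0) (100, 0) (100, 99) (0, 99)]
2. ⊥bis P1·P0 via (49.32,54.39): [(0, 51.3544) (100, 57.5093) (100, 99) (0, 99)]  |A|=4456.8147
3. ⊥bis P1·P2 via (57.92,52.075): [(0, 51.3544) (63.5616, 55.2666) (100, 75.8806) (100, 99) (0, 99)]  |A|=4122.1037
4. ⊥bis P1·P3 via (42.115,57.61): [(0, 81.2716) (47.9918, 54.3082) (63.5616, 55.2666) (100, 75.8806) (100, 99) (0, 99)]  |A|=3404.2146
5. ⊥bis P1·P4 via (40.715,51.045): [(0, 81.2716) (47.9918, 54.3082) (63.5616, 55.2666) (100, 75.8806) (100, 99) (0, 99)]  |A|=3404.2146
6. ⊥bis P1·P5 via (45.235,40.275): [(0, 81.2716) (47.9918, 54.3082) (63.5616, 55.2666) (100, 75.8806) (100, 99) (0, 99)]  |A|=3404.2146
7. ⊥bis P1·P6 via (36.615,75.455): [(30.338, 64.2267) (47.9918, 54.3082) (63.5616, 55.2666) (100, 75.8806) (100, 99) (49.7775, 99)]  |A|=2269.8289
8. ⊥bis P1·P7 via (39.93,69.82): [(41.5883, 84.3512) (38.7522, 59.4993) (47.9918, 54.3082) (63.5616, 55.2666) (100, 75.8806) (100, 99) (49.7775, 99)]  |A|=2158.5708
9. canonical 7-gon: [(41.5883, 84.3512) (38.7522, 59.4993) (47.9918, 54.3082) (63.5616, 55.2666) (100, 75.8806) (100, 99) (49.7775, 99)]
10. shoelace: 2158.5708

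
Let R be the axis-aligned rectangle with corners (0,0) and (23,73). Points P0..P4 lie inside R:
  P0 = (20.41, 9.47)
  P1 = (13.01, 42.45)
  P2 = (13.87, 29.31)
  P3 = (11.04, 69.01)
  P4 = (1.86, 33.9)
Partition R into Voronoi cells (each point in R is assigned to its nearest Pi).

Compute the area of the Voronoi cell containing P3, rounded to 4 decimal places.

Area of P3's cell: 398.1056

1. box [0,23]×[0,73]: [(0, 0) (23, 0) (23, 73) (0, 73)]
2. ⊥bis P3·P0 via (15.725,39.24): [(0, 36.7653) (23, 40.3849) (23, 73) (0, 73)]  |A|=791.7727
3. ⊥bis P3·P1 via (12.025,55.73): [(0, 54.8381) (23, 56.544) (23, 73) (0, 73)]  |A|=398.1056
4. ⊥bis P3·P2 via (12.455,49.16): [(0, 54.8381) (23, 56.544) (23, 73) (0, 73)]  |A|=398.1056
5. ⊥bis P3·P4 via (6.45,51.455): [(0, 54.8381) (23, 56.544) (23, 73) (0, 73)]  |A|=398.1056
6. canonical 4-gon: [(0, 54.8381) (23, 56.544) (23, 73) (0, 73)]
7. shoelace: 398.1056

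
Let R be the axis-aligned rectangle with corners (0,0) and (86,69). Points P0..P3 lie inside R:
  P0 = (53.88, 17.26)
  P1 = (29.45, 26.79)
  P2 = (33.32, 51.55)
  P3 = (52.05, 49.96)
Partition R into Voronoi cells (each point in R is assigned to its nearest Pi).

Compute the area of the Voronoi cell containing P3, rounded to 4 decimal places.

1. box [0,86]×[0,69]: [(0, 0) (86, 0) (86, 69) (0, 69)]
2. ⊥bis P3·P0 via (52.965,33.61): [(0, 30.6459) (86, 35.4587) (86, 69) (0, 69)]  |A|=3091.5
3. ⊥bis P3·P1 via (40.75,38.375): [(46.0329, 33.2221) (86, 35.4587) (86, 69) (9.3526, 69)]  |A|=2041.4163
4. ⊥bis P3·P2 via (42.685,50.755): [(41.5665, 37.5786) (46.0329, 33.2221) (86, 35.4587) (86, 69) (44.2338, 69)]  |A|=1493.4084
5. canonical 5-gon: [(41.5665, 37.5786) (46.0329, 33.2221) (86, 35.4587) (86, 69) (44.2338, 69)]
6. shoelace: 1493.4084

Area of P3's cell: 1493.4084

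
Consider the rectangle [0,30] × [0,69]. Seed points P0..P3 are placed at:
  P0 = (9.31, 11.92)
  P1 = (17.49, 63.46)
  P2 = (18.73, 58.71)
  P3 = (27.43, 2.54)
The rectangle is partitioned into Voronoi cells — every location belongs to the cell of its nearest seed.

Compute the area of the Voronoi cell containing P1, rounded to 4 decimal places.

Area of P1's cell: 261.8062

1. box [0,30]×[0,69]: [(0, 0) (30, 0) (30, 69) (0, 69)]
2. ⊥bis P1·P0 via (13.4,37.69): [(0, 39.8167) (30, 35.0554) (30, 69) (0, 69)]  |A|=946.9182
3. ⊥bis P1·P2 via (18.11,61.085): [(0, 56.3573) (30, 64.1889) (30, 69) (0, 69)]  |A|=261.8062
4. ⊥bis P1·P3 via (22.46,33): [(0, 56.3573) (30, 64.1889) (30, 69) (0, 69)]  |A|=261.8062
5. canonical 4-gon: [(0, 56.3573) (30, 64.1889) (30, 69) (0, 69)]
6. shoelace: 261.8062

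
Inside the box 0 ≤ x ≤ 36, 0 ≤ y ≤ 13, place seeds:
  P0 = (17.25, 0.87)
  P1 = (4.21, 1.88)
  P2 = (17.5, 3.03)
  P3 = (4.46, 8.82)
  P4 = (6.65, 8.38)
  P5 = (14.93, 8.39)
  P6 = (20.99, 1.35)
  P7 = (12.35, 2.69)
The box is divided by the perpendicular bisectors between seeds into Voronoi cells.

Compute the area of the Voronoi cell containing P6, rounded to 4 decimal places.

1. box [0,36]×[0,13]: [(0, 0) (36, 0) (36, 13) (0, 13)]
2. ⊥bis P6·P0 via (19.12,1.11): [(19.2625, 0) (36, 0) (36, 13) (17.594, 13)]  |A|=228.4329
3. ⊥bis P6·P1 via (12.6,1.615): [(19.2625, 0) (36, 0) (36, 13) (17.594, 13)]  |A|=228.4329
4. ⊥bis P6·P2 via (19.245,2.19): [(19.0369, 1.7577) (19.2625, 0) (36, 0) (36, 13) (24.4487, 13)]  |A|=189.9017
5. ⊥bis P6·P3 via (12.725,5.085): [(19.0369, 1.7577) (19.2625, 0) (36, 0) (36, 13) (24.4487, 13)]  |A|=189.9017
6. ⊥bis P6·P4 via (13.82,4.865): [(19.0369, 1.7577) (19.2625, 0) (36, 0) (36, 13) (24.4487, 13)]  |A|=189.9017
7. ⊥bis P6·P5 via (17.96,4.87): [(22.3571, 8.655) (19.0369, 1.7577) (19.2625, 0) (36, 0) (36, 13) (27.4048, 13)]  |A|=183.4796
8. ⊥bis P6·P7 via (16.67,2.02): [(22.3571, 8.655) (19.0369, 1.7577) (19.2625, 0) (36, 0) (36, 13) (27.4048, 13)]  |A|=183.4796
9. canonical 6-gon: [(22.3571, 8.655) (19.0369, 1.7577) (19.2625, 0) (36, 0) (36, 13) (27.4048, 13)]
10. shoelace: 183.4796

Area of P6's cell: 183.4796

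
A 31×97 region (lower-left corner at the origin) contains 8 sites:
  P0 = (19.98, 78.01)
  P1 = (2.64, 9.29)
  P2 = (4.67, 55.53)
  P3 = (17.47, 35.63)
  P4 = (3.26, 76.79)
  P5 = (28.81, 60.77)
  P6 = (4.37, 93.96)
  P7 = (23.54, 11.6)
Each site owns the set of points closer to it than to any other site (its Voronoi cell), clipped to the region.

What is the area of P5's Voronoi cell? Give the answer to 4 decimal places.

1. box [0,31]×[0,97]: [(0, 0) (31, 0) (31, 97) (0, 97)]
2. ⊥bis P5·P0 via (24.395,69.39): [(0, 56.8953) (0, 0) (31, 0) (31, 72.773)]  |A|=2009.8587
3. ⊥bis P5·P1 via (15.725,35.03): [(0, 56.8953) (0, 43.0238) (31, 27.2649) (31, 72.773)]  |A|=920.3829
4. ⊥bis P5·P2 via (16.74,58.15): [(15.3102, 64.7369) (22.507, 31.5824) (31, 27.2649) (31, 72.773)]  |A|=482.2619
5. ⊥bis P5·P3 via (23.14,48.2): [(15.3102, 64.7369) (18.4396, 50.3202) (31, 44.6546) (31, 72.773)]  |A|=302.2609
6. ⊥bis P5·P4 via (16.035,68.78): [(15.3102, 64.7369) (18.4396, 50.3202) (31, 44.6546) (31, 72.773)]  |A|=302.2609
7. ⊥bis P5·P6 via (16.59,77.365): [(15.3102, 64.7369) (18.4396, 50.3202) (31, 44.6546) (31, 72.773)]  |A|=302.2609
8. ⊥bis P5·P7 via (26.175,36.185): [(15.3102, 64.7369) (18.4396, 50.3202) (31, 44.6546) (31, 72.773)]  |A|=302.2609
9. canonical 4-gon: [(15.3102, 64.7369) (18.4396, 50.3202) (31, 44.6546) (31, 72.773)]
10. shoelace: 302.2609

Area of P5's cell: 302.2609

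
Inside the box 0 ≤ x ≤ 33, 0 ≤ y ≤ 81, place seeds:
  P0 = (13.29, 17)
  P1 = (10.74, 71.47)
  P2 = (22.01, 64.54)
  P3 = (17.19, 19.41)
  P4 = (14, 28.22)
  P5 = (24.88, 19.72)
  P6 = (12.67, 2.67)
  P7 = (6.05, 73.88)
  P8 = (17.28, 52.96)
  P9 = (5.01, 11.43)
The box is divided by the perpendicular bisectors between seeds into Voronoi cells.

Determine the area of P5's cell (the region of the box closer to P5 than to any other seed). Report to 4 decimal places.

1. box [0,33]×[0,81]: [(0, 0) (33, 0) (33, 81) (0, 81)]
2. ⊥bis P5·P0 via (19.085,18.36): [(23.3938, 0) (33, 0) (33, 81) (4.3843, 81)]  |A|=1547.9851
3. ⊥bis P5·P1 via (17.81,45.595): [(13.0017, 44.2812) (23.3938, 0) (33, 0) (33, 49.7455)]  |A|=710.0994
4. ⊥bis P5·P2 via (23.445,42.13): [(13.6537, 41.503) (23.3938, 0) (33, 0) (33, 42.7418)]  |A|=612.7915
5. ⊥bis P5·P3 via (21.035,19.565): [(20.1339, 41.918) (21.4981, 8.0778) (23.3938, 0) (33, 0) (33, 42.7418)]  |A|=502.8626
6. ⊥bis P5·P4 via (19.44,23.97): [(20.7879, 25.6953) (21.4981, 8.0778) (23.3938, 0) (33, 0) (33, 41.3268)]  |A|=389.5915
7. ⊥bis P5·P6 via (18.775,11.195): [(20.7879, 25.6953) (21.4496, 9.2796) (33, 1.0081) (33, 41.3268)]  |A|=338.2554
8. ⊥bis P5·P7 via (15.465,46.8): [(20.7879, 25.6953) (21.4496, 9.2796) (33, 1.0081) (33, 41.3268)]  |A|=338.2554
9. ⊥bis P5·P8 via (21.08,36.34): [(30.8491, 38.5736) (20.7879, 25.6953) (21.4496, 9.2796) (33, 1.0081) (33, 39.0654)]  |A|=335.8233
10. ⊥bis P5·P9 via (14.945,15.575): [(30.8491, 38.5736) (20.7879, 25.6953) (21.4496, 9.2796) (33, 1.0081) (33, 39.0654)]  |A|=335.8233
11. canonical 5-gon: [(30.8491, 38.5736) (20.7879, 25.6953) (21.4496, 9.2796) (33, 1.0081) (33, 39.0654)]
12. shoelace: 335.8233

Area of P5's cell: 335.8233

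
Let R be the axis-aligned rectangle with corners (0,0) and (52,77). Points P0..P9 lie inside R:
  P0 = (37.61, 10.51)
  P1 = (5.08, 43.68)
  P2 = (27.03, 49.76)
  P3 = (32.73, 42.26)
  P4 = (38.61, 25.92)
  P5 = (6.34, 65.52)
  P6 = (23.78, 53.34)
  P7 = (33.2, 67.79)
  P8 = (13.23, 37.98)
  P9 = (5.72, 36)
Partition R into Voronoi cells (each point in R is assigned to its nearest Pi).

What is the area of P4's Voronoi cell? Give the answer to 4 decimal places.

Area of P4's cell: 484.4146

1. box [0,52]×[0,77]: [(0, 0) (52, 0) (52, 77) (0, 77)]
2. ⊥bis P4·P0 via (38.11,18.215): [(0, 20.6881) (52, 17.3136) (52, 77) (0, 77)]  |A|=3015.9556
3. ⊥bis P4·P1 via (21.845,34.8): [(13.8927, 19.7865) (52, 17.3136) (52, 77) (44.1973, 77)]  |A|=1360.4521
4. ⊥bis P4·P2 via (32.82,37.84): [(20.2112, 31.7154) (13.8927, 19.7865) (52, 17.3136) (52, 47.1565)]  |A|=709.4351
5. ⊥bis P4·P3 via (35.67,34.09): [(18.1247, 27.7763) (13.8927, 19.7865) (52, 17.3136) (52, 39.9664)]  |A|=541.1507
6. ⊥bis P4·P5 via (22.475,45.72): [(18.1247, 27.7763) (13.8927, 19.7865) (52, 17.3136) (52, 39.9664)]  |A|=541.1507
7. ⊥bis P4·P6 via (31.195,39.63): [(18.1247, 27.7763) (13.8927, 19.7865) (52, 17.3136) (52, 39.9664)]  |A|=541.1507
8. ⊥bis P4·P7 via (35.905,46.855): [(18.1247, 27.7763) (13.8927, 19.7865) (52, 17.3136) (52, 39.9664)]  |A|=541.1507
9. ⊥bis P4·P8 via (25.92,31.95): [(25.1356, 30.2991) (19.9533, 19.3932) (52, 17.3136) (52, 39.9664)]  |A|=484.4146
10. ⊥bis P4·P9 via (22.165,30.96): [(25.1356, 30.2991) (19.9533, 19.3932) (52, 17.3136) (52, 39.9664)]  |A|=484.4146
11. canonical 4-gon: [(25.1356, 30.2991) (19.9533, 19.3932) (52, 17.3136) (52, 39.9664)]
12. shoelace: 484.4146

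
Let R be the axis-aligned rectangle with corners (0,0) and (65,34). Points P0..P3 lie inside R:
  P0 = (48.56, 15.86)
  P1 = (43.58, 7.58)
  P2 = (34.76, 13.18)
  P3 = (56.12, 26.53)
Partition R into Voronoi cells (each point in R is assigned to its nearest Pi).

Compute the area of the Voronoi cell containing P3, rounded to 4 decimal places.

1. box [0,65]×[0,34]: [(0, 0) (65, 0) (65, 34) (0, 34)]
2. ⊥bis P3·P0 via (52.34,21.195): [(65, 12.225) (65, 34) (34.2673, 34)]  |A|=334.6015
3. ⊥bis P3·P1 via (49.85,17.055): [(65, 12.225) (65, 34) (34.2673, 34)]  |A|=334.6015
4. ⊥bis P3·P2 via (45.44,19.855): [(38.4528, 31.0344) (65, 12.225) (65, 34) (36.5994, 34)]  |A|=331.1436
5. canonical 4-gon: [(38.4528, 31.0344) (65, 12.225) (65, 34) (36.5994, 34)]
6. shoelace: 331.1436

Area of P3's cell: 331.1436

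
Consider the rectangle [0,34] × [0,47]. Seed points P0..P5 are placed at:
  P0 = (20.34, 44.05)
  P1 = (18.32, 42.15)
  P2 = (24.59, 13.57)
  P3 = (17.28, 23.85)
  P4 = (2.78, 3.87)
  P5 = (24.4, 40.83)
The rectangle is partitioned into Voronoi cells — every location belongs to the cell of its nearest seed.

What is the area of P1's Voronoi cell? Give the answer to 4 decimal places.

1. box [0,34]×[0,47]: [(0, 0) (34, 0) (34, 47) (0, 47)]
2. ⊥bis P1·P0 via (19.33,43.1): [(0, 0) (34, 0) (34, 27.5035) (15.6617, 47) (0, 47)]  |A|=1419.2333
3. ⊥bis P1·P2 via (21.455,27.86): [(0, 23.1531) (31.5761, 30.0804) (15.6617, 47) (0, 47)]  |A|=508.9909
4. ⊥bis P1·P3 via (17.8,33): [(0, 34.0116) (29.4529, 32.3378) (15.6617, 47) (0, 47)]  |A|=306.0909
5. ⊥bis P1·P4 via (10.55,23.01): [(0, 34.0116) (29.4529, 32.3378) (15.6617, 47) (0, 47)]  |A|=306.0909
6. ⊥bis P1·P5 via (21.36,41.49): [(0, 34.0116) (19.4959, 32.9036) (21.2633, 41.0446) (15.6617, 47) (0, 47)]  |A|=265.0608
7. canonical 5-gon: [(0, 34.0116) (19.4959, 32.9036) (21.2633, 41.0446) (15.6617, 47) (0, 47)]
8. shoelace: 265.0608

Area of P1's cell: 265.0608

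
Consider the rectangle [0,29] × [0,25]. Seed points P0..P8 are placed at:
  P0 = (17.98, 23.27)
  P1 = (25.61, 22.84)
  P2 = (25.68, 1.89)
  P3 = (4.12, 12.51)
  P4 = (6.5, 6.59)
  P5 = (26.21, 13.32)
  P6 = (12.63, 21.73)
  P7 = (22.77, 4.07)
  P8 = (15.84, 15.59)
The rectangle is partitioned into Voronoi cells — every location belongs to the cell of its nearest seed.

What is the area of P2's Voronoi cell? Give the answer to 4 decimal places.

Area of P2's cell: 31.4797

1. box [0,29]×[0,25]: [(0, 0) (29, 0) (29, 25) (0, 25)]
2. ⊥bis P2·P0 via (21.83,12.58): [(0, 4.7179) (0, 0) (29, 0) (29, 15.1623)]  |A|=288.263
3. ⊥bis P2·P1 via (25.645,12.365): [(21.1917, 12.3501) (0, 4.7179) (0, 0) (29, 0) (29, 12.3762)]  |A|=277.3858
4. ⊥bis P2·P3 via (14.9,7.2): [(21.1917, 12.3501) (16.6271, 10.7062) (11.3534, 0) (29, 0) (29, 12.3762)]  |A|=177.3873
5. ⊥bis P2·P4 via (16.09,4.24): [(21.1917, 12.3501) (17.7759, 11.1199) (15.051, 0) (29, 0) (29, 12.3762)]  |A|=151.7701
6. ⊥bis P2·P5 via (25.945,7.605): [(17.016, 8.019) (15.051, 0) (29, 0) (29, 7.4633)]  |A|=100.6489
7. ⊥bis P2·P6 via (19.155,11.81): [(17.016, 8.019) (15.051, 0) (29, 0) (29, 7.4633)]  |A|=100.6489
8. ⊥bis P2·P7 via (24.225,2.98): [(27.6312, 7.5268) (21.9926, 0) (29, 0) (29, 7.4633)]  |A|=31.4797
9. ⊥bis P2·P8 via (20.76,8.74): [(27.6312, 7.5268) (21.9926, 0) (29, 0) (29, 7.4633)]  |A|=31.4797
10. canonical 4-gon: [(27.6312, 7.5268) (21.9926, 0) (29, 0) (29, 7.4633)]
11. shoelace: 31.4797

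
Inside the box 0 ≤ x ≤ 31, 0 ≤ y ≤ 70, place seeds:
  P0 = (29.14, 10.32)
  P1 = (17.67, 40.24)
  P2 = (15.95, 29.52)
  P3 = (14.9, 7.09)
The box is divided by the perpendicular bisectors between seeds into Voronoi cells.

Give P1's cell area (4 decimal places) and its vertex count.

Area of P1's cell: 1082.2042 (4 vertices)

1. box [0,31]×[0,70]: [(0, 0) (31, 0) (31, 70) (0, 70)]
2. ⊥bis P1·P0 via (23.405,25.28): [(0, 16.3076) (31, 28.1916) (31, 70) (0, 70)]  |A|=1480.2632
3. ⊥bis P1·P2 via (16.81,34.88): [(0, 37.5771) (31, 32.6032) (31, 70) (0, 70)]  |A|=1082.2042
4. ⊥bis P1·P3 via (16.285,23.665): [(0, 37.5771) (31, 32.6032) (31, 70) (0, 70)]  |A|=1082.2042
5. canonical 4-gon: [(0, 37.5771) (31, 32.6032) (31, 70) (0, 70)]
6. shoelace: 1082.2042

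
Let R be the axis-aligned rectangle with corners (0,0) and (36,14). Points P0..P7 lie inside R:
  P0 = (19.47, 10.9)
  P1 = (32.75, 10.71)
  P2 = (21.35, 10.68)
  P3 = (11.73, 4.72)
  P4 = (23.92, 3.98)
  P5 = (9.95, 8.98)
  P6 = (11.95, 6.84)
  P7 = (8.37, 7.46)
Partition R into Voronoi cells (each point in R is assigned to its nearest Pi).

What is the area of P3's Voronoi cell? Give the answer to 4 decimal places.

1. box [0,36]×[0,14]: [(0, 0) (36, 0) (36, 14) (0, 14)]
2. ⊥bis P3·P0 via (15.6,7.81): [(0, 0) (21.8359, 0) (10.6576, 14) (0, 14)]  |A|=227.4544
3. ⊥bis P3·P1 via (22.24,7.715): [(0, 0) (21.8359, 0) (10.6576, 14) (0, 14)]  |A|=227.4544
4. ⊥bis P3·P2 via (16.54,7.7): [(0, 0) (21.3105, 0) (19.491, 2.9368) (10.6576, 14) (0, 14)]  |A|=226.6829
5. ⊥bis P3·P4 via (17.825,4.35): [(0, 0) (17.5609, 0) (17.863, 4.9758) (10.6576, 14) (0, 14)]  |A|=216.8188
6. ⊥bis P3·P5 via (10.84,6.85): [(0, 2.3206) (0, 0) (17.5609, 0) (17.863, 4.9758) (14.984, 8.5815)]  |A|=100.443
7. ⊥bis P3·P6 via (11.84,5.78): [(8.9876, 6.076) (0, 2.3206) (0, 0) (17.5609, 0) (17.863, 4.9758) (17.707, 5.1712)]  |A|=86.8068
8. ⊥bis P3·P7 via (10.05,6.09): [(9.9566, 5.9754) (5.0838, 0) (17.5609, 0) (17.863, 4.9758) (17.707, 5.1712)]  |A|=57.794
9. canonical 5-gon: [(9.9566, 5.9754) (5.0838, 0) (17.5609, 0) (17.863, 4.9758) (17.707, 5.1712)]
10. shoelace: 57.794

Area of P3's cell: 57.7940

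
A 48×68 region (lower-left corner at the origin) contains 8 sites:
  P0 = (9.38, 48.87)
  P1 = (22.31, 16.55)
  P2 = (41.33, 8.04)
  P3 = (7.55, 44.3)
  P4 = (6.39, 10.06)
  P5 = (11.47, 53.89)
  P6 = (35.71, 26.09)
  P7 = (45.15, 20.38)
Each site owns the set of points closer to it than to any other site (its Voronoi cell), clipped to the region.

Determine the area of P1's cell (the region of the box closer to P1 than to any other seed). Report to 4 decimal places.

1. box [0,48]×[0,68]: [(0, 0) (48, 0) (48, 68) (0, 68)]
2. ⊥bis P1·P0 via (15.845,32.71): [(0, 26.371) (0, 0) (48, 0) (48, 45.574)]  |A|=1726.6802
3. ⊥bis P1·P2 via (31.82,12.295): [(46.4285, 44.9453) (0, 26.371) (0, 0) (26.3189, 0)]  |A|=1203.6397
4. ⊥bis P1·P3 via (14.93,30.425): [(46.4285, 44.9453) (29.4862, 38.1673) (0, 22.4839) (0, 0) (26.3189, 0)]  |A|=1146.3308
5. ⊥bis P1·P4 via (14.35,13.305): [(46.4285, 44.9453) (29.4862, 38.1673) (8.7178, 27.1208) (19.774, 0) (26.3189, 0)]  |A|=780.1832
6. ⊥bis P1·P5 via (16.89,35.22): [(45.8371, 43.6235) (35.9498, 40.7532) (29.4862, 38.1673) (8.7178, 27.1208) (19.774, 0) (26.3189, 0)]  |A|=774.4974
7. ⊥bis P1·P6 via (29.01,21.32): [(33.2152, 15.4133) (20.4409, 33.3562) (8.7178, 27.1208) (19.774, 0) (26.3189, 0)]  |A|=462.9143
8. ⊥bis P1·P7 via (33.73,18.465): [(33.2152, 15.4133) (20.4409, 33.3562) (8.7178, 27.1208) (19.774, 0) (26.3189, 0)]  |A|=462.9143
9. canonical 5-gon: [(33.2152, 15.4133) (20.4409, 33.3562) (8.7178, 27.1208) (19.774, 0) (26.3189, 0)]
10. shoelace: 462.9143

Area of P1's cell: 462.9143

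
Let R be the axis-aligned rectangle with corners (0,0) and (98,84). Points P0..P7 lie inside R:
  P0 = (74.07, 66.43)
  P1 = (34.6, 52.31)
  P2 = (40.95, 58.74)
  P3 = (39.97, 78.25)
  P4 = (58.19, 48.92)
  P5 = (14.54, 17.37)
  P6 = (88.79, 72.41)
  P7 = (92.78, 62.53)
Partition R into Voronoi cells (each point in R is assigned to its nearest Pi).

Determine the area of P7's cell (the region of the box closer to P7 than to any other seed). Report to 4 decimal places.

1. box [0,98]×[0,84]: [(0, 0) (98, 0) (98, 84) (0, 84)]
2. ⊥bis P7·P0 via (83.425,64.48): [(69.9845, 0) (98, 0) (98, 84) (87.4938, 84)]  |A|=1617.9103
3. ⊥bis P7·P1 via (63.69,57.42): [(72.0423, 9.8723) (73.7765, 0) (98, 0) (98, 84) (87.4938, 84)]  |A|=1599.1923
4. ⊥bis P7·P2 via (66.865,60.635): [(72.0423, 9.8723) (73.7765, 0) (98, 0) (98, 84) (87.4938, 84)]  |A|=1599.1923
5. ⊥bis P7·P3 via (66.375,70.39): [(72.0423, 9.8723) (73.7765, 0) (98, 0) (98, 84) (87.4938, 84)]  |A|=1599.1923
6. ⊥bis P7·P4 via (75.485,55.725): [(79.4824, 45.5656) (97.4109, 0) (98, 0) (98, 84) (87.4938, 84)]  |A|=993.0598
7. ⊥bis P7·P5 via (53.66,39.95): [(79.4824, 45.5656) (97.4109, 0) (98, 0) (98, 84) (87.4938, 84)]  |A|=993.0598
8. ⊥bis P7·P6 via (90.785,67.47): [(83.429, 64.4993) (79.4824, 45.5656) (97.4109, 0) (98, 0) (98, 70.3838)]  |A|=791.4202
9. canonical 5-gon: [(83.429, 64.4993) (79.4824, 45.5656) (97.4109, 0) (98, 0) (98, 70.3838)]
10. shoelace: 791.4202

Area of P7's cell: 791.4202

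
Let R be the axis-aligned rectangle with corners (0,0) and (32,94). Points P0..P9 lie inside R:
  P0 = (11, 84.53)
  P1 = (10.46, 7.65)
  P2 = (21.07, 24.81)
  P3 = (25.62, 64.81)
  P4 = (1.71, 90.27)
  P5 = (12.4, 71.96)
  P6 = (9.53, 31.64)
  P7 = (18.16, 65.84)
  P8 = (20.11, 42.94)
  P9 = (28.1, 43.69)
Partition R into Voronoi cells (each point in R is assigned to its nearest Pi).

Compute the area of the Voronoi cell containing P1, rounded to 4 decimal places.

Area of P1's cell: 480.3472

1. box [0,32]×[0,94]: [(0, 0) (32, 0) (32, 94) (0, 94)]
2. ⊥bis P1·P0 via (10.73,46.09): [(0, 46.1654) (0, 0) (32, 0) (32, 45.9406)]  |A|=1473.6955
3. ⊥bis P1·P2 via (15.765,16.23): [(0, 25.9775) (0, 0) (32, 0) (32, 6.1919)]  |A|=514.7104
4. ⊥bis P1·P3 via (18.04,36.23): [(0, 25.9775) (0, 0) (32, 0) (32, 6.1919)]  |A|=514.7104
5. ⊥bis P1·P4 via (6.085,48.96): [(0, 25.9775) (0, 0) (32, 0) (32, 6.1919)]  |A|=514.7104
6. ⊥bis P1·P5 via (11.43,39.805): [(0, 25.9775) (0, 0) (32, 0) (32, 6.1919)]  |A|=514.7104
7. ⊥bis P1·P6 via (9.995,19.645): [(10.2272, 19.654) (0, 19.2575) (0, 0) (32, 0) (32, 6.1919)]  |A|=480.3472
8. ⊥bis P1·P7 via (14.31,36.745): [(10.2272, 19.654) (0, 19.2575) (0, 0) (32, 0) (32, 6.1919)]  |A|=480.3472
9. ⊥bis P1·P8 via (15.285,25.295): [(10.2272, 19.654) (0, 19.2575) (0, 0) (32, 0) (32, 6.1919)]  |A|=480.3472
10. ⊥bis P1·P9 via (19.28,25.67): [(10.2272, 19.654) (0, 19.2575) (0, 0) (32, 0) (32, 6.1919)]  |A|=480.3472
11. canonical 5-gon: [(10.2272, 19.654) (0, 19.2575) (0, 0) (32, 0) (32, 6.1919)]
12. shoelace: 480.3472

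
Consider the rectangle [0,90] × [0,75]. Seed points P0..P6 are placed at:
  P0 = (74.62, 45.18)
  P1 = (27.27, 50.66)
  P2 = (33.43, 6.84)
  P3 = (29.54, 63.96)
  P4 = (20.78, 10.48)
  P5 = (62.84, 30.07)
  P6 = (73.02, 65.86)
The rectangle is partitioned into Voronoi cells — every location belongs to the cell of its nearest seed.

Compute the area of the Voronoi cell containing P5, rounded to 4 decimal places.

Area of P5's cell: 1540.7486

1. box [0,90]×[0,75]: [(0, 0) (90, 0) (90, 75) (0, 75)]
2. ⊥bis P5·P0 via (68.73,37.625): [(0, 0) (90, 0) (90, 21.0426) (20.7897, 75) (0, 75)]  |A|=4882.796
3. ⊥bis P5·P1 via (45.055,40.365): [(21.6894, 0) (90, 0) (90, 21.0426) (51.324, 51.195)]  |A|=2155.5014
4. ⊥bis P5·P2 via (48.135,18.455): [(39.0386, 29.9714) (62.712, 0) (90, 0) (90, 21.0426) (51.324, 51.195)]  |A|=1540.7486
5. ⊥bis P5·P3 via (46.19,47.015): [(39.0386, 29.9714) (62.712, 0) (90, 0) (90, 21.0426) (51.324, 51.195)]  |A|=1540.7486
6. ⊥bis P5·P4 via (41.81,20.275): [(39.0386, 29.9714) (62.712, 0) (90, 0) (90, 21.0426) (51.324, 51.195)]  |A|=1540.7486
7. ⊥bis P5·P6 via (67.93,47.965): [(39.0386, 29.9714) (62.712, 0) (90, 0) (90, 21.0426) (51.324, 51.195)]  |A|=1540.7486
8. canonical 5-gon: [(39.0386, 29.9714) (62.712, 0) (90, 0) (90, 21.0426) (51.324, 51.195)]
9. shoelace: 1540.7486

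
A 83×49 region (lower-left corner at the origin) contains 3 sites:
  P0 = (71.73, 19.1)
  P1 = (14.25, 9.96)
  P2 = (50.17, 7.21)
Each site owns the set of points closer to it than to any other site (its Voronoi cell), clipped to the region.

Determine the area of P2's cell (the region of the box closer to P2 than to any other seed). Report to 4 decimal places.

1. box [0,83]×[0,49]: [(0, 0) (83, 0) (83, 49) (0, 49)]
2. ⊥bis P2·P0 via (60.95,13.155): [(0, 0) (68.2048, 0) (41.182, 49) (0, 49)]  |A|=2679.9772
3. ⊥bis P2·P1 via (32.21,8.585): [(31.5527, 0) (68.2048, 0) (41.182, 49) (35.3041, 49)]  |A|=1041.9838
4. canonical 4-gon: [(31.5527, 0) (68.2048, 0) (41.182, 49) (35.3041, 49)]
5. shoelace: 1041.9838

Area of P2's cell: 1041.9838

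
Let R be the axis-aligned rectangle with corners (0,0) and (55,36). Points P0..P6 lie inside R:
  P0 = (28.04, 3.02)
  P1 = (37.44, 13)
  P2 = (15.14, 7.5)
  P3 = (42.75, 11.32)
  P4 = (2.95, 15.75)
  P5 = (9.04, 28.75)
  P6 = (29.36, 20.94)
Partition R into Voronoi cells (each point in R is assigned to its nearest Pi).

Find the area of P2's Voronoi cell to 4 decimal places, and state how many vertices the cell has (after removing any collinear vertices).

Area of P2's cell: 265.3915 (5 vertices)

1. box [0,55]×[0,36]: [(0, 0) (55, 0) (55, 36) (0, 36)]
2. ⊥bis P2·P0 via (21.59,5.26): [(0, 0) (19.7633, 0) (32.2656, 36) (0, 36)]  |A|=936.5196
3. ⊥bis P2·P1 via (26.29,10.25): [(0, 0) (19.7633, 0) (25.0579, 15.2457) (19.9391, 36) (0, 36)]  |A|=808.6055
4. ⊥bis P2·P3 via (28.945,9.41): [(0, 0) (19.7633, 0) (25.0579, 15.2457) (19.9391, 36) (0, 36)]  |A|=808.6055
5. ⊥bis P2·P4 via (9.045,11.625): [(1.1774, 0) (19.7633, 0) (25.0579, 15.2457) (21.4355, 29.9329)]  |A|=344.6591
6. ⊥bis P2·P5 via (12.09,18.125): [(13.7706, 18.6074) (1.1774, 0) (19.7633, 0) (25.0579, 15.2457) (23.5373, 21.411)]  |A|=300.0978
7. ⊥bis P2·P6 via (22.25,14.22): [(17.1786, 19.5857) (13.7706, 18.6074) (1.1774, 0) (19.7633, 0) (24.0429, 12.323)]  |A|=265.3915
8. canonical 5-gon: [(17.1786, 19.5857) (13.7706, 18.6074) (1.1774, 0) (19.7633, 0) (24.0429, 12.323)]
9. shoelace: 265.3915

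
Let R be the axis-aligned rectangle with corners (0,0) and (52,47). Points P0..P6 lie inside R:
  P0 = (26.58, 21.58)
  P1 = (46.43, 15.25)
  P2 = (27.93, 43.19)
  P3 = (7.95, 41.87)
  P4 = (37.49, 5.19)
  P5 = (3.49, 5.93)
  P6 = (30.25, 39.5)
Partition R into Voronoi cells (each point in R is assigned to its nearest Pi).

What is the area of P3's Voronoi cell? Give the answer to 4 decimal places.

Area of P3's cell: 376.3152

1. box [0,52]×[0,47]: [(0, 0) (52, 0) (52, 47) (0, 47)]
2. ⊥bis P3·P0 via (17.265,31.725): [(0, 15.8725) (33.9011, 47) (0, 47)]  |A|=527.6274
3. ⊥bis P3·P1 via (27.19,28.56): [(0, 15.8725) (33.9011, 47) (0, 47)]  |A|=527.6274
4. ⊥bis P3·P2 via (17.94,42.53): [(0, 15.8725) (18.5744, 32.9273) (17.6447, 47) (0, 47)]  |A|=413.2417
5. ⊥bis P3·P4 via (22.72,23.53): [(0, 15.8725) (18.5744, 32.9273) (17.6447, 47) (0, 47)]  |A|=413.2417
6. ⊥bis P3·P5 via (5.72,23.9): [(0, 24.6098) (8.3829, 23.5695) (18.5744, 32.9273) (17.6447, 47) (0, 47)]  |A|=376.6198
7. ⊥bis P3·P6 via (19.1,40.685): [(0, 24.6098) (8.3829, 23.5695) (18.2432, 32.6232) (18.4598, 34.6615) (17.6447, 47) (0, 47)]  |A|=376.3152
8. canonical 6-gon: [(0, 24.6098) (8.3829, 23.5695) (18.2432, 32.6232) (18.4598, 34.6615) (17.6447, 47) (0, 47)]
9. shoelace: 376.3152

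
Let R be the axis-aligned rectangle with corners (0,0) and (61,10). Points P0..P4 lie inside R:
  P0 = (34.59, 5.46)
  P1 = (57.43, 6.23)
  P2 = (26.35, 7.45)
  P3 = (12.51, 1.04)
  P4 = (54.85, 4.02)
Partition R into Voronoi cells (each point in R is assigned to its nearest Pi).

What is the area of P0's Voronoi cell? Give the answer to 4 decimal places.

Area of P0's cell: 146.1987

1. box [0,61]×[0,10]: [(0, 0) (61, 0) (61, 10) (0, 10)]
2. ⊥bis P0·P1 via (46.01,5.845): [(0, 0) (46.2071, 0) (45.8699, 10) (0, 10)]  |A|=460.3849
3. ⊥bis P0·P2 via (30.47,6.455): [(28.9111, 0) (46.2071, 0) (45.8699, 10) (31.3261, 10)]  |A|=159.1988
4. ⊥bis P0·P3 via (23.55,3.25): [(28.9111, 0) (46.2071, 0) (45.8699, 10) (31.3261, 10)]  |A|=159.1988
5. ⊥bis P0·P4 via (44.72,4.74): [(28.9111, 0) (44.3831, 0) (45.0939, 10) (31.3261, 10)]  |A|=146.1987
6. canonical 4-gon: [(28.9111, 0) (44.3831, 0) (45.0939, 10) (31.3261, 10)]
7. shoelace: 146.1987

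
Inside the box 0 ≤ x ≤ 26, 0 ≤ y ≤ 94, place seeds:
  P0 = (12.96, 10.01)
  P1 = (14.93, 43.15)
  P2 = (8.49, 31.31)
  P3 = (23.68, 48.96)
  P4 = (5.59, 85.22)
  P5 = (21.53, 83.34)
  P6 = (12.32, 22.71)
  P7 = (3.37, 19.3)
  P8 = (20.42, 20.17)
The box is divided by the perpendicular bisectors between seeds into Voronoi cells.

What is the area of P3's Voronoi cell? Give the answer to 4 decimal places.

Area of P3's cell: 290.6058

1. box [0,26]×[0,94]: [(0, 0) (26, 0) (26, 94) (0, 94)]
2. ⊥bis P3·P0 via (18.32,29.485): [(0, 34.5271) (26, 27.3713) (26, 94) (0, 94)]  |A|=1639.3209
3. ⊥bis P3·P1 via (19.305,46.055): [(0, 75.1288) (26, 35.9722) (26, 94) (0, 94)]  |A|=999.6875
4. ⊥bis P3·P2 via (16.085,40.135): [(0, 75.1288) (26, 35.9722) (26, 94) (0, 94)]  |A|=999.6875
5. ⊥bis P3·P4 via (14.635,67.09): [(7.6512, 63.6058) (26, 35.9722) (26, 72.76)]  |A|=337.505
6. ⊥bis P3·P5 via (22.605,66.15): [(11.3386, 65.4454) (7.6512, 63.6058) (26, 35.9722) (26, 66.3623)]  |A|=290.6058
7. ⊥bis P3·P6 via (18,35.835): [(11.3386, 65.4454) (7.6512, 63.6058) (26, 35.9722) (26, 66.3623)]  |A|=290.6058
8. ⊥bis P3·P7 via (13.525,34.13): [(11.3386, 65.4454) (7.6512, 63.6058) (26, 35.9722) (26, 66.3623)]  |A|=290.6058
9. ⊥bis P3·P8 via (22.05,34.565): [(11.3386, 65.4454) (7.6512, 63.6058) (26, 35.9722) (26, 66.3623)]  |A|=290.6058
10. canonical 4-gon: [(11.3386, 65.4454) (7.6512, 63.6058) (26, 35.9722) (26, 66.3623)]
11. shoelace: 290.6058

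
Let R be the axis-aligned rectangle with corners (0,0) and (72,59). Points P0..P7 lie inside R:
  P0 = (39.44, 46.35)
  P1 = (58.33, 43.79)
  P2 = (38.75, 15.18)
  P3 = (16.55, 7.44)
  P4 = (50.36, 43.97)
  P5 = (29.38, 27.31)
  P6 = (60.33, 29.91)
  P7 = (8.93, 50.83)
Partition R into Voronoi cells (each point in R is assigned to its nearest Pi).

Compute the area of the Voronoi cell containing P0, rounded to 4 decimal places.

1. box [0,72]×[0,59]: [(0, 0) (72, 0) (72, 59) (0, 59)]
2. ⊥bis P0·P1 via (48.885,45.07): [(0, 0) (42.777, 0) (50.7728, 59) (0, 59)]  |A|=2759.7209
3. ⊥bis P0·P2 via (39.095,30.765): [(0, 31.6304) (46.9229, 30.5917) (50.7728, 59) (0, 59)]  |A|=1363.3137
4. ⊥bis P0·P3 via (27.995,26.895): [(0, 43.3639) (20.7253, 31.1716) (46.9229, 30.5917) (50.7728, 59) (0, 59)]  |A|=1241.7239
5. ⊥bis P0·P4 via (44.9,45.16): [(0, 43.3639) (20.7253, 31.1716) (41.7498, 30.7062) (47.9164, 59) (0, 59)]  |A|=1127.6154
6. ⊥bis P0·P5 via (34.41,36.83): [(0, 55.0109) (42.1887, 32.72) (47.9164, 59) (0, 59)]  |A|=713.7683
7. ⊥bis P0·P6 via (49.885,38.13): [(0, 55.0109) (42.1887, 32.72) (47.9164, 59) (0, 59)]  |A|=713.7683
8. ⊥bis P0·P7 via (24.185,48.59): [(23.3187, 42.6902) (42.1887, 32.72) (47.9164, 59) (25.7136, 59)]  |A|=457.5668
9. canonical 4-gon: [(23.3187, 42.6902) (42.1887, 32.72) (47.9164, 59) (25.7136, 59)]
10. shoelace: 457.5668

Area of P0's cell: 457.5668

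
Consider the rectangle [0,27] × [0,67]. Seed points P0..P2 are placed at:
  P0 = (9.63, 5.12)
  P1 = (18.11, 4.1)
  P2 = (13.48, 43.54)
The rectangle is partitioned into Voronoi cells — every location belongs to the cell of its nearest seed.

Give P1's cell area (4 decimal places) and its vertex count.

1. box [0,27]×[0,67]: [(0, 0) (27, 0) (27, 67) (0, 67)]
2. ⊥bis P1·P0 via (13.87,4.61): [(13.3155, 0) (27, 0) (27, 67) (21.3745, 67)]  |A|=646.8866
3. ⊥bis P1·P2 via (15.795,23.82): [(16.1862, 23.8659) (13.3155, 0) (27, 0) (27, 25.1354)]  |A|=299.2017
4. canonical 4-gon: [(16.1862, 23.8659) (13.3155, 0) (27, 0) (27, 25.1354)]
5. shoelace: 299.2017

Area of P1's cell: 299.2017 (4 vertices)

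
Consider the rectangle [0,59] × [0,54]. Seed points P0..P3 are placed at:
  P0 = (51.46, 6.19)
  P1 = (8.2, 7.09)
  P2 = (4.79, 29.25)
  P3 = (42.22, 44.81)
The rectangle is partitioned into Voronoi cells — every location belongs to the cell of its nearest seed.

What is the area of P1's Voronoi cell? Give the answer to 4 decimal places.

Area of P1's cell: 582.5437

1. box [0,59]×[0,54]: [(0, 0) (59, 0) (59, 54) (0, 54)]
2. ⊥bis P1·P0 via (29.83,6.64): [(0, 0) (29.6919, 0) (30.8153, 54) (0, 54)]  |A|=1633.6932
3. ⊥bis P1·P2 via (6.495,18.17): [(0, 17.1705) (0, 0) (29.6919, 0) (30.1456, 21.8094)]  |A|=582.5885
4. ⊥bis P1·P3 via (25.21,25.95): [(29.8512, 21.7641) (0, 17.1705) (0, 0) (29.6919, 0) (30.1392, 21.5043)]  |A|=582.5437
5. canonical 5-gon: [(29.8512, 21.7641) (0, 17.1705) (0, 0) (29.6919, 0) (30.1392, 21.5043)]
6. shoelace: 582.5437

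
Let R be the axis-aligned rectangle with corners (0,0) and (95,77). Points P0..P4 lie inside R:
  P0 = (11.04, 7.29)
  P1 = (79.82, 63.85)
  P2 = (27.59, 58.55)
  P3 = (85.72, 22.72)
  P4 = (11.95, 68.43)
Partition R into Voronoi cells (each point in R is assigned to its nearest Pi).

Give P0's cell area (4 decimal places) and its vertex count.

1. box [0,95]×[0,77]: [(0, 0) (95, 0) (95, 77) (0, 77)]
2. ⊥bis P0·P1 via (45.43,35.57): [(0, 0) (74.6804, 0) (11.3608, 77) (0, 77)]  |A|=3312.5837
3. ⊥bis P0·P2 via (19.315,32.92): [(0, 39.1561) (0, 0) (74.6804, 0) (57.8368, 20.4827)]  |A|=1897.1596
4. ⊥bis P0·P3 via (48.38,15.005): [(46.4914, 24.1457) (0, 39.1561) (0, 0) (51.4803, 0)]  |A|=1531.7252
5. ⊥bis P0·P4 via (11.495,37.86): [(46.4914, 24.1457) (3.6529, 37.9767) (0, 38.0311) (0, 0) (51.4803, 0)]  |A|=1529.6704
6. canonical 5-gon: [(46.4914, 24.1457) (3.6529, 37.9767) (0, 38.0311) (0, 0) (51.4803, 0)]
7. shoelace: 1529.6704

Area of P0's cell: 1529.6704 (5 vertices)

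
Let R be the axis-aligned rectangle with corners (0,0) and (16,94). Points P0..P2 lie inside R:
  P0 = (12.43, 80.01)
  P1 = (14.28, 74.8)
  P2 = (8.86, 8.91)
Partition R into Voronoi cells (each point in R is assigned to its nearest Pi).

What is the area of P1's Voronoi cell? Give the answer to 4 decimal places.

Area of P1's cell: 533.6776

1. box [0,16]×[0,94]: [(0, 0) (16, 0) (16, 94) (0, 94)]
2. ⊥bis P1·P0 via (13.355,77.405): [(0, 72.6628) (0, 0) (16, 0) (16, 78.3442)]  |A|=1208.0562
3. ⊥bis P1·P2 via (11.57,41.855): [(0, 72.6628) (0, 42.8067) (16, 41.4906) (16, 78.3442)]  |A|=533.6776
4. canonical 4-gon: [(0, 72.6628) (0, 42.8067) (16, 41.4906) (16, 78.3442)]
5. shoelace: 533.6776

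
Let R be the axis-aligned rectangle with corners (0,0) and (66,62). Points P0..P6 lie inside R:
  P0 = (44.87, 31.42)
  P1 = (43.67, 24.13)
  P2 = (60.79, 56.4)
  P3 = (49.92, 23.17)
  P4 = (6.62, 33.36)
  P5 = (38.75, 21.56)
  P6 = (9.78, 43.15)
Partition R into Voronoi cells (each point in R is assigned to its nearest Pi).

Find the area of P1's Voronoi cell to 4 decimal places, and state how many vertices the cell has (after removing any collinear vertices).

1. box [0,66]×[0,62]: [(0, 0) (66, 0) (66, 62) (0, 62)]
2. ⊥bis P1·P0 via (44.27,27.775): [(0, 35.0622) (0, 0) (66, 0) (66, 24.198)]  |A|=1955.5895
3. ⊥bis P1·P2 via (52.23,40.265): [(0, 35.0622) (0, 0) (66, 0) (66, 24.198)]  |A|=1955.5895
4. ⊥bis P1·P3 via (46.795,23.65): [(47.3507, 27.2679) (0, 35.0622) (0, 0) (43.1624, 0)]  |A|=1418.5842
5. ⊥bis P1·P4 via (25.145,28.745): [(47.3507, 27.2679) (25.6663, 30.8373) (17.984, 0) (43.1624, 0)]  |A|=691.3372
6. ⊥bis P1·P5 via (41.21,22.845): [(45.4304, 14.7656) (47.3507, 27.2679) (38.1046, 28.7899)]  |A|=59.2599
7. ⊥bis P1·P6 via (26.725,33.64): [(45.4304, 14.7656) (47.3507, 27.2679) (38.1046, 28.7899)]  |A|=59.2599
8. canonical 3-gon: [(45.4304, 14.7656) (47.3507, 27.2679) (38.1046, 28.7899)]
9. shoelace: 59.2599

Area of P1's cell: 59.2599 (3 vertices)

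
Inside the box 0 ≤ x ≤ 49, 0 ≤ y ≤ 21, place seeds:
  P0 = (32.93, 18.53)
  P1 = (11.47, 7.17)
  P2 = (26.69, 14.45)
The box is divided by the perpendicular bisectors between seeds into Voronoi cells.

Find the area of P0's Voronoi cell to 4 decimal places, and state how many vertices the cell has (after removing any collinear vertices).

Area of P0's cell: 320.7427 (4 vertices)

1. box [0,49]×[0,21]: [(0, 0) (49, 0) (49, 21) (0, 21)]
2. ⊥bis P0·P1 via (22.2,12.85): [(29.0022, 0) (49, 0) (49, 21) (17.8857, 21)]  |A|=536.6762
3. ⊥bis P0·P2 via (29.81,16.49): [(40.5919, 0) (49, 0) (49, 21) (26.8612, 21)]  |A|=320.7427
4. canonical 4-gon: [(40.5919, 0) (49, 0) (49, 21) (26.8612, 21)]
5. shoelace: 320.7427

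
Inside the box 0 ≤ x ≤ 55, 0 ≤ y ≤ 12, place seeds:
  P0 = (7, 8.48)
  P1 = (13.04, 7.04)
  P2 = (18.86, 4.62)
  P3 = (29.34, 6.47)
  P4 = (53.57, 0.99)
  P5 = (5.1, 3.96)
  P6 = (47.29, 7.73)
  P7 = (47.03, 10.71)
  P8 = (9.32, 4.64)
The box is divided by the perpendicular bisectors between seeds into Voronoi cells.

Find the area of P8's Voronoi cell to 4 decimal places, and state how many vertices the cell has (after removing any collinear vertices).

1. box [0,55]×[0,12]: [(0, 0) (55, 0) (55, 12) (0, 12)]
2. ⊥bis P8·P0 via (8.16,6.56): [(0, 1.63) (0, 0) (55, 0) (55, 12) (17.1641, 12)]  |A|=571.0039
3. ⊥bis P8·P1 via (11.18,5.84): [(9.9988, 7.6709) (0, 1.63) (0, 0) (14.9477, 0)]  |A|=65.4804
4. ⊥bis P8·P2 via (14.09,4.63): [(14.0831, 1.3402) (9.9988, 7.6709) (0, 1.63) (0, 0) (14.0803, 0)]  |A|=64.8992
5. ⊥bis P8·P3 via (19.33,5.555): [(14.0831, 1.3402) (9.9988, 7.6709) (0, 1.63) (0, 0) (14.0803, 0)]  |A|=64.8992
6. ⊥bis P8·P4 via (31.445,2.815): [(14.0831, 1.3402) (9.9988, 7.6709) (0, 1.63) (0, 0) (14.0803, 0)]  |A|=64.8992
7. ⊥bis P8·P5 via (7.21,4.3): [(14.0831, 1.3402) (9.9988, 7.6709) (6.9624, 5.8365) (7.9029, 0) (14.0803, 0)]  |A|=36.1623
8. ⊥bis P8·P6 via (28.305,6.185): [(14.0831, 1.3402) (9.9988, 7.6709) (6.9624, 5.8365) (7.9029, 0) (14.0803, 0)]  |A|=36.1623
9. ⊥bis P8·P7 via (28.175,7.675): [(14.0831, 1.3402) (9.9988, 7.6709) (6.9624, 5.8365) (7.9029, 0) (14.0803, 0)]  |A|=36.1623
10. canonical 5-gon: [(14.0831, 1.3402) (9.9988, 7.6709) (6.9624, 5.8365) (7.9029, 0) (14.0803, 0)]
11. shoelace: 36.1623

Area of P8's cell: 36.1623 (5 vertices)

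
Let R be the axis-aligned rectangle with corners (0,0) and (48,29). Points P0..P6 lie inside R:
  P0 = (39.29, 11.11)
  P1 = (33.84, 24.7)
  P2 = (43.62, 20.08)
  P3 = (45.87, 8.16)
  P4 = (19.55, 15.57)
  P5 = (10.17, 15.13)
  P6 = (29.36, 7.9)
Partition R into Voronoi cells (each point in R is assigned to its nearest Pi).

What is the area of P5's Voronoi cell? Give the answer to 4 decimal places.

1. box [0,48]×[0,29]: [(0, 0) (48, 0) (48, 29) (0, 29)]
2. ⊥bis P5·P0 via (24.73,13.12): [(0, 0) (22.9188, 0) (26.9222, 29) (0, 29)]  |A|=722.6947
3. ⊥bis P5·P1 via (22.005,19.915): [(0, 0) (22.9188, 0) (24.7357, 13.1611) (18.3319, 29) (0, 29)]  |A|=654.6636
4. ⊥bis P5·P2 via (26.895,17.605): [(0, 0) (22.9188, 0) (24.7357, 13.1611) (18.3319, 29) (0, 29)]  |A|=654.6636
5. ⊥bis P5·P3 via (28.02,11.645): [(0, 0) (22.9188, 0) (24.7357, 13.1611) (18.3319, 29) (0, 29)]  |A|=654.6636
6. ⊥bis P5·P4 via (14.86,15.35): [(0, 0) (15.58, 0) (14.2197, 29) (0, 29)]  |A|=432.0963
7. ⊥bis P5·P6 via (19.765,11.515): [(0, 0) (15.4266, 0) (15.5631, 0.3621) (14.2197, 29) (0, 29)]  |A|=432.0685
8. canonical 5-gon: [(0, 0) (15.4266, 0) (15.5631, 0.3621) (14.2197, 29) (0, 29)]
9. shoelace: 432.0685

Area of P5's cell: 432.0685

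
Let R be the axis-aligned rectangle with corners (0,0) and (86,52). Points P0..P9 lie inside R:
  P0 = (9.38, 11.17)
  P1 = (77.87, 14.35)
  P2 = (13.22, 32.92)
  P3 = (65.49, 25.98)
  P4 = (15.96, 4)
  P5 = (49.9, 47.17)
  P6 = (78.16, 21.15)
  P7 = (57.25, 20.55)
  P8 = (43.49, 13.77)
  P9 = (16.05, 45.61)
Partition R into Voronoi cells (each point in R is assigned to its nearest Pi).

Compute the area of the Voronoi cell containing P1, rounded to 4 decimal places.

1. box [0,86]×[0,52]: [(0, 0) (86, 0) (86, 52) (0, 52)]
2. ⊥bis P1·P0 via (43.625,12.76): [(44.2174, 0) (86, 0) (86, 52) (41.8031, 52)]  |A|=2235.4662
3. ⊥bis P1·P2 via (45.545,23.635): [(43.4575, 16.3675) (44.2174, 0) (86, 0) (86, 52) (53.6925, 52)]  |A|=2023.641
4. ⊥bis P1·P3 via (71.68,20.165): [(52.7366, 0) (86, 0) (86, 35.4085)]  |A|=588.9026
5. ⊥bis P1·P4 via (46.915,9.175): [(52.7366, 0) (86, 0) (86, 35.4085)]  |A|=588.9026
6. ⊥bis P1·P5 via (63.885,30.76): [(52.7366, 0) (86, 0) (86, 35.4085)]  |A|=588.9026
7. ⊥bis P1·P6 via (78.015,17.75): [(69.7427, 18.1028) (52.7366, 0) (86, 0) (86, 17.4095)]  |A|=442.5952
8. ⊥bis P1·P7 via (67.56,17.45): [(69.7427, 18.1028) (66.8212, 14.9928) (62.3132, 0) (86, 0) (86, 17.4095)]  |A|=370.8055
9. ⊥bis P1·P8 via (60.68,14.06): [(69.7427, 18.1028) (66.8212, 14.9928) (62.3132, 0) (86, 0) (86, 17.4095)]  |A|=370.8055
10. ⊥bis P1·P9 via (46.96,29.98): [(69.7427, 18.1028) (66.8212, 14.9928) (62.3132, 0) (86, 0) (86, 17.4095)]  |A|=370.8055
11. canonical 5-gon: [(69.7427, 18.1028) (66.8212, 14.9928) (62.3132, 0) (86, 0) (86, 17.4095)]
12. shoelace: 370.8055

Area of P1's cell: 370.8055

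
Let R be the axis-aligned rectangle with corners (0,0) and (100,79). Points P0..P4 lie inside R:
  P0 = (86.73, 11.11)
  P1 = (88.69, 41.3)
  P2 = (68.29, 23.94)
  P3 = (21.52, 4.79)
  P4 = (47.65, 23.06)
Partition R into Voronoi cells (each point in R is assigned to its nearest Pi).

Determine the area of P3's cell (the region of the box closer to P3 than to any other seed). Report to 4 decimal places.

Area of P3's cell: 1404.7402

1. box [0,100]×[0,79]: [(0, 0) (100, 0) (100, 79) (0, 79)]
2. ⊥bis P3·P0 via (54.125,7.95): [(0, 0) (54.8955, 0) (47.239, 79) (0, 79)]  |A|=4034.3126
3. ⊥bis P3·P1 via (55.105,23.045): [(0, 0) (54.8955, 0) (52.1319, 28.5148) (24.6909, 79) (0, 79)]  |A|=3465.1392
4. ⊥bis P3·P2 via (44.905,14.365): [(0, 0) (50.7868, 0) (18.4402, 79) (0, 79)]  |A|=2734.4635
5. ⊥bis P3·P4 via (34.585,13.925): [(0, 63.3889) (0, 0) (44.3213, 0)]  |A|=1404.7402
6. canonical 3-gon: [(0, 63.3889) (0, 0) (44.3213, 0)]
7. shoelace: 1404.7402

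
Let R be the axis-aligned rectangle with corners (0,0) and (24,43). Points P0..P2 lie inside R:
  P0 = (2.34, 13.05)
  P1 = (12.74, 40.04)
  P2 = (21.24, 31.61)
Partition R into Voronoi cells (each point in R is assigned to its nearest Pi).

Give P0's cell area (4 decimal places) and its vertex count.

1. box [0,24]×[0,43]: [(0, 0) (24, 0) (24, 43) (0, 43)]
2. ⊥bis P0·P1 via (7.54,26.545): [(0, 29.4504) (0, 0) (24, 0) (24, 20.2025)]  |A|=595.8345
3. ⊥bis P0·P2 via (11.79,22.33): [(7.7183, 26.4763) (0, 29.4504) (0, 0) (24, 0) (24, 9.8963)]  |A|=511.9334
4. canonical 5-gon: [(7.7183, 26.4763) (0, 29.4504) (0, 0) (24, 0) (24, 9.8963)]
5. shoelace: 511.9334

Area of P0's cell: 511.9334 (5 vertices)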